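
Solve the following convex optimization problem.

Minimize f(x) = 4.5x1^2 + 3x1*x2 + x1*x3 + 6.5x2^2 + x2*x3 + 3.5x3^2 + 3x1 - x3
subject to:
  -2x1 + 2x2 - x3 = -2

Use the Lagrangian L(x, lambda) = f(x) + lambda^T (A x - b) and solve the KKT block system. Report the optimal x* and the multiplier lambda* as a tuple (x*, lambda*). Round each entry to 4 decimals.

Form the Lagrangian:
  L(x, lambda) = (1/2) x^T Q x + c^T x + lambda^T (A x - b)
Stationarity (grad_x L = 0): Q x + c + A^T lambda = 0.
Primal feasibility: A x = b.

This gives the KKT block system:
  [ Q   A^T ] [ x     ]   [-c ]
  [ A    0  ] [ lambda ] = [ b ]

Solving the linear system:
  x*      = (0.2849, -0.464, 0.5023)
  lambda* = (2.3372)
  f(x*)   = 2.5134

x* = (0.2849, -0.464, 0.5023), lambda* = (2.3372)


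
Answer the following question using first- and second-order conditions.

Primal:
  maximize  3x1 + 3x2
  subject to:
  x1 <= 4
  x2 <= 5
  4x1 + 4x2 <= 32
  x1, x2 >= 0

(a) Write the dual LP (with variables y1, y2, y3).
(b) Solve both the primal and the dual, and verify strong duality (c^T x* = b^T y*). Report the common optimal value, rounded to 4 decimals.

The standard primal-dual pair for 'max c^T x s.t. A x <= b, x >= 0' is:
  Dual:  min b^T y  s.t.  A^T y >= c,  y >= 0.

So the dual LP is:
  minimize  4y1 + 5y2 + 32y3
  subject to:
    y1 + 4y3 >= 3
    y2 + 4y3 >= 3
    y1, y2, y3 >= 0

Solving the primal: x* = (3, 5).
  primal value c^T x* = 24.
Solving the dual: y* = (0, 0, 0.75).
  dual value b^T y* = 24.
Strong duality: c^T x* = b^T y*. Confirmed.

24


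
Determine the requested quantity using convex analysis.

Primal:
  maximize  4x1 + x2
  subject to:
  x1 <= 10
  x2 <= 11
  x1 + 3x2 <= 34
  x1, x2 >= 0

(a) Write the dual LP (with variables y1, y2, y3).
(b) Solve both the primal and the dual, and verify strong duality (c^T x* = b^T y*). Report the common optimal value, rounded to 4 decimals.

The standard primal-dual pair for 'max c^T x s.t. A x <= b, x >= 0' is:
  Dual:  min b^T y  s.t.  A^T y >= c,  y >= 0.

So the dual LP is:
  minimize  10y1 + 11y2 + 34y3
  subject to:
    y1 + y3 >= 4
    y2 + 3y3 >= 1
    y1, y2, y3 >= 0

Solving the primal: x* = (10, 8).
  primal value c^T x* = 48.
Solving the dual: y* = (3.6667, 0, 0.3333).
  dual value b^T y* = 48.
Strong duality: c^T x* = b^T y*. Confirmed.

48


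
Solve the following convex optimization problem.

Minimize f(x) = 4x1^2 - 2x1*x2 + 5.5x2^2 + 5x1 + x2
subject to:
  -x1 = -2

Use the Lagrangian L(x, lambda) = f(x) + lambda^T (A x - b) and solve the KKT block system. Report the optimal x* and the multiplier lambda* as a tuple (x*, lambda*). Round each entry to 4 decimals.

Form the Lagrangian:
  L(x, lambda) = (1/2) x^T Q x + c^T x + lambda^T (A x - b)
Stationarity (grad_x L = 0): Q x + c + A^T lambda = 0.
Primal feasibility: A x = b.

This gives the KKT block system:
  [ Q   A^T ] [ x     ]   [-c ]
  [ A    0  ] [ lambda ] = [ b ]

Solving the linear system:
  x*      = (2, 0.2727)
  lambda* = (20.4545)
  f(x*)   = 25.5909

x* = (2, 0.2727), lambda* = (20.4545)


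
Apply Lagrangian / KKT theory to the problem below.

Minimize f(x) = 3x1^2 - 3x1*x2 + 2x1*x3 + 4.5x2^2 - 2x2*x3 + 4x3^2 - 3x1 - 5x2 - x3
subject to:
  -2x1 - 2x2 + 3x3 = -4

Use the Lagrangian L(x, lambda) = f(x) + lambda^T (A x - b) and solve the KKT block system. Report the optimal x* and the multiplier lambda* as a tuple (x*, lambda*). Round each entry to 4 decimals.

Form the Lagrangian:
  L(x, lambda) = (1/2) x^T Q x + c^T x + lambda^T (A x - b)
Stationarity (grad_x L = 0): Q x + c + A^T lambda = 0.
Primal feasibility: A x = b.

This gives the KKT block system:
  [ Q   A^T ] [ x     ]   [-c ]
  [ A    0  ] [ lambda ] = [ b ]

Solving the linear system:
  x*      = (1.0562, 0.9631, 0.0129)
  lambda* = (0.2369)
  f(x*)   = -3.5249

x* = (1.0562, 0.9631, 0.0129), lambda* = (0.2369)


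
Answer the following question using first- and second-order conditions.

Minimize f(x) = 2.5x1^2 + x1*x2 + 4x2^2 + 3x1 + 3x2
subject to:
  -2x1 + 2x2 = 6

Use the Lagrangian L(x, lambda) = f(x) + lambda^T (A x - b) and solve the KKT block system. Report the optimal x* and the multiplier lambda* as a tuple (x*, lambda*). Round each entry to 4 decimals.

Form the Lagrangian:
  L(x, lambda) = (1/2) x^T Q x + c^T x + lambda^T (A x - b)
Stationarity (grad_x L = 0): Q x + c + A^T lambda = 0.
Primal feasibility: A x = b.

This gives the KKT block system:
  [ Q   A^T ] [ x     ]   [-c ]
  [ A    0  ] [ lambda ] = [ b ]

Solving the linear system:
  x*      = (-2.2, 0.8)
  lambda* = (-3.6)
  f(x*)   = 8.7

x* = (-2.2, 0.8), lambda* = (-3.6)


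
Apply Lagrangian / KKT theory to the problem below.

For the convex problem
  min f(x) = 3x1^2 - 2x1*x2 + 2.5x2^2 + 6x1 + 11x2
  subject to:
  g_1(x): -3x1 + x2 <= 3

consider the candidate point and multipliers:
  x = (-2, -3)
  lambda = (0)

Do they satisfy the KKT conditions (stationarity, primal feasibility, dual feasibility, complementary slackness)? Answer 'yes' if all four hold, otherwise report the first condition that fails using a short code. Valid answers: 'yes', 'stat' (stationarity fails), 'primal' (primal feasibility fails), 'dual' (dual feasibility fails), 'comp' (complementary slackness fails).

Gradient of f: grad f(x) = Q x + c = (0, 0)
Constraint values g_i(x) = a_i^T x - b_i:
  g_1((-2, -3)) = 0
Stationarity residual: grad f(x) + sum_i lambda_i a_i = (0, 0)
  -> stationarity OK
Primal feasibility (all g_i <= 0): OK
Dual feasibility (all lambda_i >= 0): OK
Complementary slackness (lambda_i * g_i(x) = 0 for all i): OK

Verdict: yes, KKT holds.

yes


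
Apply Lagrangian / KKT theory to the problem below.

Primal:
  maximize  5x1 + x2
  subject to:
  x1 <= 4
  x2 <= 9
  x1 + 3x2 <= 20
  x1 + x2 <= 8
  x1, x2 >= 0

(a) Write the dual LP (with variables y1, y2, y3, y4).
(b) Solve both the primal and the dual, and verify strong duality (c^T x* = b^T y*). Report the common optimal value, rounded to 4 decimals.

The standard primal-dual pair for 'max c^T x s.t. A x <= b, x >= 0' is:
  Dual:  min b^T y  s.t.  A^T y >= c,  y >= 0.

So the dual LP is:
  minimize  4y1 + 9y2 + 20y3 + 8y4
  subject to:
    y1 + y3 + y4 >= 5
    y2 + 3y3 + y4 >= 1
    y1, y2, y3, y4 >= 0

Solving the primal: x* = (4, 4).
  primal value c^T x* = 24.
Solving the dual: y* = (4, 0, 0, 1).
  dual value b^T y* = 24.
Strong duality: c^T x* = b^T y*. Confirmed.

24


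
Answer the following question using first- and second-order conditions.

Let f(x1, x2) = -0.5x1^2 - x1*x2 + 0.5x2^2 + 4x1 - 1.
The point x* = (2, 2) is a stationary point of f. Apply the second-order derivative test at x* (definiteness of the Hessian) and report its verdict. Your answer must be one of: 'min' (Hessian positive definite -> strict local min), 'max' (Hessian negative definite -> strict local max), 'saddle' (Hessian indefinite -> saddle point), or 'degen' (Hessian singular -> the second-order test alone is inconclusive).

Compute the Hessian H = grad^2 f:
  H = [[-1, -1], [-1, 1]]
Verify stationarity: grad f(x*) = H x* + g = (0, 0).
Eigenvalues of H: -1.4142, 1.4142.
Eigenvalues have mixed signs, so H is indefinite -> x* is a saddle point.

saddle


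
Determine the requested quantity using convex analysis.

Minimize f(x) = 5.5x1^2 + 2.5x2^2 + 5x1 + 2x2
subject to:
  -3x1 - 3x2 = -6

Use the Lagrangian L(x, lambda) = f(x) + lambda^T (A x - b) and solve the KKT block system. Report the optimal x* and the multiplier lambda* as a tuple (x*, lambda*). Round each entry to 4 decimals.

Form the Lagrangian:
  L(x, lambda) = (1/2) x^T Q x + c^T x + lambda^T (A x - b)
Stationarity (grad_x L = 0): Q x + c + A^T lambda = 0.
Primal feasibility: A x = b.

This gives the KKT block system:
  [ Q   A^T ] [ x     ]   [-c ]
  [ A    0  ] [ lambda ] = [ b ]

Solving the linear system:
  x*      = (0.4375, 1.5625)
  lambda* = (3.2708)
  f(x*)   = 12.4687

x* = (0.4375, 1.5625), lambda* = (3.2708)


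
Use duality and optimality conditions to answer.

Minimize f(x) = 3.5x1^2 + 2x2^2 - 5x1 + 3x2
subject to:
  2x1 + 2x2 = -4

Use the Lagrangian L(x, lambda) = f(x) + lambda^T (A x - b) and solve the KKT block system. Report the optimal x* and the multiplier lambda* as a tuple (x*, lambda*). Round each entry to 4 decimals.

Form the Lagrangian:
  L(x, lambda) = (1/2) x^T Q x + c^T x + lambda^T (A x - b)
Stationarity (grad_x L = 0): Q x + c + A^T lambda = 0.
Primal feasibility: A x = b.

This gives the KKT block system:
  [ Q   A^T ] [ x     ]   [-c ]
  [ A    0  ] [ lambda ] = [ b ]

Solving the linear system:
  x*      = (0, -2)
  lambda* = (2.5)
  f(x*)   = 2

x* = (0, -2), lambda* = (2.5)


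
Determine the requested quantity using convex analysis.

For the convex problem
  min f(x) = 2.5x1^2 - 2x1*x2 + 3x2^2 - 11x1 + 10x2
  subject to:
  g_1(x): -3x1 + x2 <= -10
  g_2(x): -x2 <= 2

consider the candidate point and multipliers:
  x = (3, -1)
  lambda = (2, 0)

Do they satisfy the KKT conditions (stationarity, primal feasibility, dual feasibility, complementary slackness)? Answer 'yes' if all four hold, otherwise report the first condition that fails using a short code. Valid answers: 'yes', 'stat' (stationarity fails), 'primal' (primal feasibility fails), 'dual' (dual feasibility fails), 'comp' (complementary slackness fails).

Gradient of f: grad f(x) = Q x + c = (6, -2)
Constraint values g_i(x) = a_i^T x - b_i:
  g_1((3, -1)) = 0
  g_2((3, -1)) = -1
Stationarity residual: grad f(x) + sum_i lambda_i a_i = (0, 0)
  -> stationarity OK
Primal feasibility (all g_i <= 0): OK
Dual feasibility (all lambda_i >= 0): OK
Complementary slackness (lambda_i * g_i(x) = 0 for all i): OK

Verdict: yes, KKT holds.

yes


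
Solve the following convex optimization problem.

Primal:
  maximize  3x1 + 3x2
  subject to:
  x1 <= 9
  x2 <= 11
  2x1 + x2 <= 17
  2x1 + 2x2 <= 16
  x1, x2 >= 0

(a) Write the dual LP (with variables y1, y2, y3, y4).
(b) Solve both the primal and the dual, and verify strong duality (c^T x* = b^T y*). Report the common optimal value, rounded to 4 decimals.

The standard primal-dual pair for 'max c^T x s.t. A x <= b, x >= 0' is:
  Dual:  min b^T y  s.t.  A^T y >= c,  y >= 0.

So the dual LP is:
  minimize  9y1 + 11y2 + 17y3 + 16y4
  subject to:
    y1 + 2y3 + 2y4 >= 3
    y2 + y3 + 2y4 >= 3
    y1, y2, y3, y4 >= 0

Solving the primal: x* = (8, 0).
  primal value c^T x* = 24.
Solving the dual: y* = (0, 0, 0, 1.5).
  dual value b^T y* = 24.
Strong duality: c^T x* = b^T y*. Confirmed.

24


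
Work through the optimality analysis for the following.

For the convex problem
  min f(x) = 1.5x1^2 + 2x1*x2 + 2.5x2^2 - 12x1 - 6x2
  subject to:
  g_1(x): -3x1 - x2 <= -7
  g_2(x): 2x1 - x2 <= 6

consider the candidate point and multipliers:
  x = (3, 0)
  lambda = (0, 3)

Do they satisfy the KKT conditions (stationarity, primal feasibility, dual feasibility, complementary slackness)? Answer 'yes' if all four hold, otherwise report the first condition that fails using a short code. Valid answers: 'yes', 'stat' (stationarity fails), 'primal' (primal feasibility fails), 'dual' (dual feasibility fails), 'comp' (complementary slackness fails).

Gradient of f: grad f(x) = Q x + c = (-3, 0)
Constraint values g_i(x) = a_i^T x - b_i:
  g_1((3, 0)) = -2
  g_2((3, 0)) = 0
Stationarity residual: grad f(x) + sum_i lambda_i a_i = (3, -3)
  -> stationarity FAILS
Primal feasibility (all g_i <= 0): OK
Dual feasibility (all lambda_i >= 0): OK
Complementary slackness (lambda_i * g_i(x) = 0 for all i): OK

Verdict: the first failing condition is stationarity -> stat.

stat


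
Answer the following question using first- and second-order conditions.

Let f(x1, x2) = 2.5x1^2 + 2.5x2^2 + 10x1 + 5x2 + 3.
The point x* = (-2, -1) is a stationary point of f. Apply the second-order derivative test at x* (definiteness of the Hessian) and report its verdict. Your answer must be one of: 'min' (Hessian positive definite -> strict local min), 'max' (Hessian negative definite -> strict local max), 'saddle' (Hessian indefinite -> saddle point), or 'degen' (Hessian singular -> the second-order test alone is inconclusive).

Compute the Hessian H = grad^2 f:
  H = [[5, 0], [0, 5]]
Verify stationarity: grad f(x*) = H x* + g = (0, 0).
Eigenvalues of H: 5, 5.
Both eigenvalues > 0, so H is positive definite -> x* is a strict local min.

min


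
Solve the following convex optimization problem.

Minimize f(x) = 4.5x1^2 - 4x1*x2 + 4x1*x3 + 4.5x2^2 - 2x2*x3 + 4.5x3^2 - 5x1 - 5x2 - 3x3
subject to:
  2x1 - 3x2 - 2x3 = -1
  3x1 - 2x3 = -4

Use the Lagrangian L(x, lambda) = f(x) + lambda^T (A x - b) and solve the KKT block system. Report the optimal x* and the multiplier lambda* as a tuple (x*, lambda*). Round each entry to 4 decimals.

Form the Lagrangian:
  L(x, lambda) = (1/2) x^T Q x + c^T x + lambda^T (A x - b)
Stationarity (grad_x L = 0): Q x + c + A^T lambda = 0.
Primal feasibility: A x = b.

This gives the KKT block system:
  [ Q   A^T ] [ x     ]   [-c ]
  [ A    0  ] [ lambda ] = [ b ]

Solving the linear system:
  x*      = (-0.8206, -0.7265, 0.7691)
  lambda* = (-3.2647, 4.3108)
  f(x*)   = 9.7034

x* = (-0.8206, -0.7265, 0.7691), lambda* = (-3.2647, 4.3108)


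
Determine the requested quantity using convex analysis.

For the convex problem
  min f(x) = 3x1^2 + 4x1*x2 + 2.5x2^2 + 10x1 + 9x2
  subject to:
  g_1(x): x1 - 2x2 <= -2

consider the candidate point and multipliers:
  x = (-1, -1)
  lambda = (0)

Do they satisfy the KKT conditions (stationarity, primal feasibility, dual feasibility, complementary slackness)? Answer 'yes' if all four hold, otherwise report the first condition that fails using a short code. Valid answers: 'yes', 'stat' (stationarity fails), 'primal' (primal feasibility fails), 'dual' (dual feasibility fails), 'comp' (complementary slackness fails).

Gradient of f: grad f(x) = Q x + c = (0, 0)
Constraint values g_i(x) = a_i^T x - b_i:
  g_1((-1, -1)) = 3
Stationarity residual: grad f(x) + sum_i lambda_i a_i = (0, 0)
  -> stationarity OK
Primal feasibility (all g_i <= 0): FAILS
Dual feasibility (all lambda_i >= 0): OK
Complementary slackness (lambda_i * g_i(x) = 0 for all i): OK

Verdict: the first failing condition is primal_feasibility -> primal.

primal


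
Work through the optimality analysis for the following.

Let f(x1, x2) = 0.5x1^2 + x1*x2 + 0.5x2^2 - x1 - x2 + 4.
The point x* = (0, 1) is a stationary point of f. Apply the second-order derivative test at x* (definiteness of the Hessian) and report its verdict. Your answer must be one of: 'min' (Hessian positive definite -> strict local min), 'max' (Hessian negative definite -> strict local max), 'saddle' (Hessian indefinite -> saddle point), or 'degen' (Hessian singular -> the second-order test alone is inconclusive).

Compute the Hessian H = grad^2 f:
  H = [[1, 1], [1, 1]]
Verify stationarity: grad f(x*) = H x* + g = (0, 0).
Eigenvalues of H: 0, 2.
H has a zero eigenvalue (singular; positive semidefinite but not definite), so H is neither positive definite, negative definite, nor indefinite. The second-order test alone is inconclusive -> degen.
(Indeed, f is constant along the null direction of H through x*, so x* is not a strict local extremum.)

degen


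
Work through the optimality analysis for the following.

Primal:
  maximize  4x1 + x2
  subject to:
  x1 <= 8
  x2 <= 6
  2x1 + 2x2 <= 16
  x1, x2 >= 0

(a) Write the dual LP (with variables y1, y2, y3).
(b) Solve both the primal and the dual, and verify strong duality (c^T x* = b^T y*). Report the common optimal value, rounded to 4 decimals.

The standard primal-dual pair for 'max c^T x s.t. A x <= b, x >= 0' is:
  Dual:  min b^T y  s.t.  A^T y >= c,  y >= 0.

So the dual LP is:
  minimize  8y1 + 6y2 + 16y3
  subject to:
    y1 + 2y3 >= 4
    y2 + 2y3 >= 1
    y1, y2, y3 >= 0

Solving the primal: x* = (8, 0).
  primal value c^T x* = 32.
Solving the dual: y* = (3, 0, 0.5).
  dual value b^T y* = 32.
Strong duality: c^T x* = b^T y*. Confirmed.

32


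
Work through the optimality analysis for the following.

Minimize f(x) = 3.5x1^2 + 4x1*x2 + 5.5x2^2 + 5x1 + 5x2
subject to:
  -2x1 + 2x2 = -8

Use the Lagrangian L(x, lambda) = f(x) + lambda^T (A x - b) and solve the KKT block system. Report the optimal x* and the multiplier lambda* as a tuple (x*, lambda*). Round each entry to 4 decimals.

Form the Lagrangian:
  L(x, lambda) = (1/2) x^T Q x + c^T x + lambda^T (A x - b)
Stationarity (grad_x L = 0): Q x + c + A^T lambda = 0.
Primal feasibility: A x = b.

This gives the KKT block system:
  [ Q   A^T ] [ x     ]   [-c ]
  [ A    0  ] [ lambda ] = [ b ]

Solving the linear system:
  x*      = (1.9231, -2.0769)
  lambda* = (5.0769)
  f(x*)   = 19.9231

x* = (1.9231, -2.0769), lambda* = (5.0769)


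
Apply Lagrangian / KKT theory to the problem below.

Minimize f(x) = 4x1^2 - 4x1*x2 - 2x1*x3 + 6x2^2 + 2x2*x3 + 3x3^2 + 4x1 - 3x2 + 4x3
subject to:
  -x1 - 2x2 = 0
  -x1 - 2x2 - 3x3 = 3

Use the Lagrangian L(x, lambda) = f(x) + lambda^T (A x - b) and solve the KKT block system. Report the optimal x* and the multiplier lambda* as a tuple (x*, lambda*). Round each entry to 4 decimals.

Form the Lagrangian:
  L(x, lambda) = (1/2) x^T Q x + c^T x + lambda^T (A x - b)
Stationarity (grad_x L = 0): Q x + c + A^T lambda = 0.
Primal feasibility: A x = b.

This gives the KKT block system:
  [ Q   A^T ] [ x     ]   [-c ]
  [ A    0  ] [ lambda ] = [ b ]

Solving the linear system:
  x*      = (-0.5667, 0.2833, -1)
  lambda* = (0.4333, -0.1)
  f(x*)   = -3.4083

x* = (-0.5667, 0.2833, -1), lambda* = (0.4333, -0.1)


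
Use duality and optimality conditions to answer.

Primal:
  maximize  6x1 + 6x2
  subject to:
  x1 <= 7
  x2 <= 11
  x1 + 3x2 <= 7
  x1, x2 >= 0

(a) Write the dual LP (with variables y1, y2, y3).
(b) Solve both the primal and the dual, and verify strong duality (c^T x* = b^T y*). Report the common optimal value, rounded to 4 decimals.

The standard primal-dual pair for 'max c^T x s.t. A x <= b, x >= 0' is:
  Dual:  min b^T y  s.t.  A^T y >= c,  y >= 0.

So the dual LP is:
  minimize  7y1 + 11y2 + 7y3
  subject to:
    y1 + y3 >= 6
    y2 + 3y3 >= 6
    y1, y2, y3 >= 0

Solving the primal: x* = (7, 0).
  primal value c^T x* = 42.
Solving the dual: y* = (4, 0, 2).
  dual value b^T y* = 42.
Strong duality: c^T x* = b^T y*. Confirmed.

42


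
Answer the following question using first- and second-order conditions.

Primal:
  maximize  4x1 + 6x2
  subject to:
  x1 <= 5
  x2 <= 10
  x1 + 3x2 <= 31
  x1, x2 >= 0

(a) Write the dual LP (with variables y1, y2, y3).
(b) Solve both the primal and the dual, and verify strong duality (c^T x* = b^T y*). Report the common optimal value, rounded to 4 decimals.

The standard primal-dual pair for 'max c^T x s.t. A x <= b, x >= 0' is:
  Dual:  min b^T y  s.t.  A^T y >= c,  y >= 0.

So the dual LP is:
  minimize  5y1 + 10y2 + 31y3
  subject to:
    y1 + y3 >= 4
    y2 + 3y3 >= 6
    y1, y2, y3 >= 0

Solving the primal: x* = (5, 8.6667).
  primal value c^T x* = 72.
Solving the dual: y* = (2, 0, 2).
  dual value b^T y* = 72.
Strong duality: c^T x* = b^T y*. Confirmed.

72


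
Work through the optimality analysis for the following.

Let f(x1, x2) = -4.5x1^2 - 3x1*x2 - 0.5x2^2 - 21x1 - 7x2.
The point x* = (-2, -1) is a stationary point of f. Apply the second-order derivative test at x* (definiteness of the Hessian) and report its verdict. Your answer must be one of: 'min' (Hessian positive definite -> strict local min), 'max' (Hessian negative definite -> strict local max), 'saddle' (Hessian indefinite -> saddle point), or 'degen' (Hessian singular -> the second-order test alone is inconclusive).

Compute the Hessian H = grad^2 f:
  H = [[-9, -3], [-3, -1]]
Verify stationarity: grad f(x*) = H x* + g = (0, 0).
Eigenvalues of H: -10, 0.
H has a zero eigenvalue (singular; negative semidefinite but not definite), so H is neither positive definite, negative definite, nor indefinite. The second-order test alone is inconclusive -> degen.
(Indeed, f is constant along the null direction of H through x*, so x* is not a strict local extremum.)

degen


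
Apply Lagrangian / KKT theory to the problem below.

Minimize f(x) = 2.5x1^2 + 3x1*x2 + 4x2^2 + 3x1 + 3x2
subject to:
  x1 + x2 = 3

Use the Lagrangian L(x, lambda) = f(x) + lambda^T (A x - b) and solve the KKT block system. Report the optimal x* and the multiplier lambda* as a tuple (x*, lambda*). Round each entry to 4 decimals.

Form the Lagrangian:
  L(x, lambda) = (1/2) x^T Q x + c^T x + lambda^T (A x - b)
Stationarity (grad_x L = 0): Q x + c + A^T lambda = 0.
Primal feasibility: A x = b.

This gives the KKT block system:
  [ Q   A^T ] [ x     ]   [-c ]
  [ A    0  ] [ lambda ] = [ b ]

Solving the linear system:
  x*      = (2.1429, 0.8571)
  lambda* = (-16.2857)
  f(x*)   = 28.9286

x* = (2.1429, 0.8571), lambda* = (-16.2857)


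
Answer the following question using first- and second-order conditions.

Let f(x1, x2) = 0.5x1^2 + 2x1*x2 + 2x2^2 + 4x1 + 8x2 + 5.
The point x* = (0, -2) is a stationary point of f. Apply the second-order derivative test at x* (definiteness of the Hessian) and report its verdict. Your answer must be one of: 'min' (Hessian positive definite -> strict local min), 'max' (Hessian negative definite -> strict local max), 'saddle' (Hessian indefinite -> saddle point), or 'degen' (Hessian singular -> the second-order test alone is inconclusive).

Compute the Hessian H = grad^2 f:
  H = [[1, 2], [2, 4]]
Verify stationarity: grad f(x*) = H x* + g = (0, 0).
Eigenvalues of H: 0, 5.
H has a zero eigenvalue (singular; positive semidefinite but not definite), so H is neither positive definite, negative definite, nor indefinite. The second-order test alone is inconclusive -> degen.
(Indeed, f is constant along the null direction of H through x*, so x* is not a strict local extremum.)

degen


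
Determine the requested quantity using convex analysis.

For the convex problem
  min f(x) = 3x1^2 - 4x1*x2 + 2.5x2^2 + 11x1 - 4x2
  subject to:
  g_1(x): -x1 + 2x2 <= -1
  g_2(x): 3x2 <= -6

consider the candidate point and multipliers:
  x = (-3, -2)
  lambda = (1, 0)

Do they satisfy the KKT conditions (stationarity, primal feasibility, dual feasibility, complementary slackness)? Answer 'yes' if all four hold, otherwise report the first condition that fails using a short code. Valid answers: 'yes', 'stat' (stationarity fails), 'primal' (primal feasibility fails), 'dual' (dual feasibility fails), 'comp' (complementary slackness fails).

Gradient of f: grad f(x) = Q x + c = (1, -2)
Constraint values g_i(x) = a_i^T x - b_i:
  g_1((-3, -2)) = 0
  g_2((-3, -2)) = 0
Stationarity residual: grad f(x) + sum_i lambda_i a_i = (0, 0)
  -> stationarity OK
Primal feasibility (all g_i <= 0): OK
Dual feasibility (all lambda_i >= 0): OK
Complementary slackness (lambda_i * g_i(x) = 0 for all i): OK

Verdict: yes, KKT holds.

yes


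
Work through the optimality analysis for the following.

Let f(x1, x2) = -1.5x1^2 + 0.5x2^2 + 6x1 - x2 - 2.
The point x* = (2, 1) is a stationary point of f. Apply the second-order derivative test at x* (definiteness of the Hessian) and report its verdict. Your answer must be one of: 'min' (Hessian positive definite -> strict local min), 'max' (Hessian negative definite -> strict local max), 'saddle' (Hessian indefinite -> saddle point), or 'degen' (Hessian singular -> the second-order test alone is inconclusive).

Compute the Hessian H = grad^2 f:
  H = [[-3, 0], [0, 1]]
Verify stationarity: grad f(x*) = H x* + g = (0, 0).
Eigenvalues of H: -3, 1.
Eigenvalues have mixed signs, so H is indefinite -> x* is a saddle point.

saddle


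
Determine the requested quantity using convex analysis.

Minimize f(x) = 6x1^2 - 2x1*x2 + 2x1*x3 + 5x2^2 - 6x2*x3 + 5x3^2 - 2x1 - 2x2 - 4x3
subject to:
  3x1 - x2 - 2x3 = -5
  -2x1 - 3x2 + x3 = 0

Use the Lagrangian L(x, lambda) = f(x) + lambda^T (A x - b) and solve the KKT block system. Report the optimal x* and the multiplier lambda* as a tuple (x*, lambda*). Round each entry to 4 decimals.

Form the Lagrangian:
  L(x, lambda) = (1/2) x^T Q x + c^T x + lambda^T (A x - b)
Stationarity (grad_x L = 0): Q x + c + A^T lambda = 0.
Primal feasibility: A x = b.

This gives the KKT block system:
  [ Q   A^T ] [ x     ]   [-c ]
  [ A    0  ] [ lambda ] = [ b ]

Solving the linear system:
  x*      = (-0.4868, 0.7838, 1.3779)
  lambda* = (1.5501, -1.0018)
  f(x*)   = 0.8225

x* = (-0.4868, 0.7838, 1.3779), lambda* = (1.5501, -1.0018)


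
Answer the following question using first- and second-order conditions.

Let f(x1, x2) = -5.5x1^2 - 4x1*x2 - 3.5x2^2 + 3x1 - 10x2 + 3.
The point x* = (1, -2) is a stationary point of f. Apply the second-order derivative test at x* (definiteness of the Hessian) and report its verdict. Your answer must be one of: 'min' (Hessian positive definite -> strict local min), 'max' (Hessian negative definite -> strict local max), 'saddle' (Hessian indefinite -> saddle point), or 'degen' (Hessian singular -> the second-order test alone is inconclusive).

Compute the Hessian H = grad^2 f:
  H = [[-11, -4], [-4, -7]]
Verify stationarity: grad f(x*) = H x* + g = (0, 0).
Eigenvalues of H: -13.4721, -4.5279.
Both eigenvalues < 0, so H is negative definite -> x* is a strict local max.

max


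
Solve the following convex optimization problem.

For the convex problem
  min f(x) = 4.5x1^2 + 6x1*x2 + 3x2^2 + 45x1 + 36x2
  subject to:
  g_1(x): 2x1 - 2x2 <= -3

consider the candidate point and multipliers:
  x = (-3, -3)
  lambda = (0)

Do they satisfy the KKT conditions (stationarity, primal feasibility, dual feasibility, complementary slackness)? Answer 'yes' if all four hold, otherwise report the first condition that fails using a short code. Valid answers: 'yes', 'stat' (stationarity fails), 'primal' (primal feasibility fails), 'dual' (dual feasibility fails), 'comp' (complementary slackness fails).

Gradient of f: grad f(x) = Q x + c = (0, 0)
Constraint values g_i(x) = a_i^T x - b_i:
  g_1((-3, -3)) = 3
Stationarity residual: grad f(x) + sum_i lambda_i a_i = (0, 0)
  -> stationarity OK
Primal feasibility (all g_i <= 0): FAILS
Dual feasibility (all lambda_i >= 0): OK
Complementary slackness (lambda_i * g_i(x) = 0 for all i): OK

Verdict: the first failing condition is primal_feasibility -> primal.

primal


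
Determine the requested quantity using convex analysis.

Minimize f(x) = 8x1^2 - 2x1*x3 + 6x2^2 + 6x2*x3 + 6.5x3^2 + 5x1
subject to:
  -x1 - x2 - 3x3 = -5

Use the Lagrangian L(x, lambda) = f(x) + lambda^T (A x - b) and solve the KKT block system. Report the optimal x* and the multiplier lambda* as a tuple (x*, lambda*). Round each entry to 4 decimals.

Form the Lagrangian:
  L(x, lambda) = (1/2) x^T Q x + c^T x + lambda^T (A x - b)
Stationarity (grad_x L = 0): Q x + c + A^T lambda = 0.
Primal feasibility: A x = b.

This gives the KKT block system:
  [ Q   A^T ] [ x     ]   [-c ]
  [ A    0  ] [ lambda ] = [ b ]

Solving the linear system:
  x*      = (0.2976, -0.2976, 1.6667)
  lambda* = (6.4286)
  f(x*)   = 16.8155

x* = (0.2976, -0.2976, 1.6667), lambda* = (6.4286)


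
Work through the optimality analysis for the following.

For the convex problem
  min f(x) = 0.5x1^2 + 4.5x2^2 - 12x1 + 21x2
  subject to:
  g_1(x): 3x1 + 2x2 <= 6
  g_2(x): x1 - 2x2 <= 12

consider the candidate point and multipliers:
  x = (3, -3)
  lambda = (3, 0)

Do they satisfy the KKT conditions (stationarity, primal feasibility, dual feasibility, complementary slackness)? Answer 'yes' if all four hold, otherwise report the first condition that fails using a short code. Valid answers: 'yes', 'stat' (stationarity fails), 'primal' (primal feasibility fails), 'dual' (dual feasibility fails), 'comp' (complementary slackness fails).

Gradient of f: grad f(x) = Q x + c = (-9, -6)
Constraint values g_i(x) = a_i^T x - b_i:
  g_1((3, -3)) = -3
  g_2((3, -3)) = -3
Stationarity residual: grad f(x) + sum_i lambda_i a_i = (0, 0)
  -> stationarity OK
Primal feasibility (all g_i <= 0): OK
Dual feasibility (all lambda_i >= 0): OK
Complementary slackness (lambda_i * g_i(x) = 0 for all i): FAILS

Verdict: the first failing condition is complementary_slackness -> comp.

comp


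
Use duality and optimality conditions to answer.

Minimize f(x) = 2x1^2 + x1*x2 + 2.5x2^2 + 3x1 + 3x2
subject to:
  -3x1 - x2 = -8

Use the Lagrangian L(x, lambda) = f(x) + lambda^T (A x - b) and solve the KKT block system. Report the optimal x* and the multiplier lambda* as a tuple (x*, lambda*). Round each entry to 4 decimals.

Form the Lagrangian:
  L(x, lambda) = (1/2) x^T Q x + c^T x + lambda^T (A x - b)
Stationarity (grad_x L = 0): Q x + c + A^T lambda = 0.
Primal feasibility: A x = b.

This gives the KKT block system:
  [ Q   A^T ] [ x     ]   [-c ]
  [ A    0  ] [ lambda ] = [ b ]

Solving the linear system:
  x*      = (2.7442, -0.2326)
  lambda* = (4.5814)
  f(x*)   = 22.093

x* = (2.7442, -0.2326), lambda* = (4.5814)


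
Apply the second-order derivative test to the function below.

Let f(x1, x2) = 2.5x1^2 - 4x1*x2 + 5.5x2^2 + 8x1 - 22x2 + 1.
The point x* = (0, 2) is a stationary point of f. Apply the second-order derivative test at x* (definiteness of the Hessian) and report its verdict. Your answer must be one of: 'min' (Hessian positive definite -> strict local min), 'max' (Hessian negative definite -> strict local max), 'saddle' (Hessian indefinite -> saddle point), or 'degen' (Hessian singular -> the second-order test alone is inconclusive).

Compute the Hessian H = grad^2 f:
  H = [[5, -4], [-4, 11]]
Verify stationarity: grad f(x*) = H x* + g = (0, 0).
Eigenvalues of H: 3, 13.
Both eigenvalues > 0, so H is positive definite -> x* is a strict local min.

min


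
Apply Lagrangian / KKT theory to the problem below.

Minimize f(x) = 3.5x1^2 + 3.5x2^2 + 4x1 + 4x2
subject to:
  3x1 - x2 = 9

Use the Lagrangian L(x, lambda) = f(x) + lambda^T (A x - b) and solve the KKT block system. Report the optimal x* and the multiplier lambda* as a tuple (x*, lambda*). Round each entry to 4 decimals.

Form the Lagrangian:
  L(x, lambda) = (1/2) x^T Q x + c^T x + lambda^T (A x - b)
Stationarity (grad_x L = 0): Q x + c + A^T lambda = 0.
Primal feasibility: A x = b.

This gives the KKT block system:
  [ Q   A^T ] [ x     ]   [-c ]
  [ A    0  ] [ lambda ] = [ b ]

Solving the linear system:
  x*      = (2.4714, -1.5857)
  lambda* = (-7.1)
  f(x*)   = 33.7214

x* = (2.4714, -1.5857), lambda* = (-7.1)


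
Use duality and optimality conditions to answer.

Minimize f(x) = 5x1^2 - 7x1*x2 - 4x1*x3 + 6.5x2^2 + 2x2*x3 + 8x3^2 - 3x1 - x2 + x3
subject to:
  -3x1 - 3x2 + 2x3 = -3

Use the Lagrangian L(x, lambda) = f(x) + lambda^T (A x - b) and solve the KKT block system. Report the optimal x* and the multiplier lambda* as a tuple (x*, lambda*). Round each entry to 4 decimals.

Form the Lagrangian:
  L(x, lambda) = (1/2) x^T Q x + c^T x + lambda^T (A x - b)
Stationarity (grad_x L = 0): Q x + c + A^T lambda = 0.
Primal feasibility: A x = b.

This gives the KKT block system:
  [ Q   A^T ] [ x     ]   [-c ]
  [ A    0  ] [ lambda ] = [ b ]

Solving the linear system:
  x*      = (0.6126, 0.4104, 0.0345)
  lambda* = (0.0385)
  f(x*)   = -1.0491

x* = (0.6126, 0.4104, 0.0345), lambda* = (0.0385)


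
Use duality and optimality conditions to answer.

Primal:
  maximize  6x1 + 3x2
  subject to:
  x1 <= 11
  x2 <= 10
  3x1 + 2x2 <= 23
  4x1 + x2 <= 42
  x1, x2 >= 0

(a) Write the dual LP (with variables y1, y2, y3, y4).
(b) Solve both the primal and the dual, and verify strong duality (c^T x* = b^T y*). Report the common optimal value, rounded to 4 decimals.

The standard primal-dual pair for 'max c^T x s.t. A x <= b, x >= 0' is:
  Dual:  min b^T y  s.t.  A^T y >= c,  y >= 0.

So the dual LP is:
  minimize  11y1 + 10y2 + 23y3 + 42y4
  subject to:
    y1 + 3y3 + 4y4 >= 6
    y2 + 2y3 + y4 >= 3
    y1, y2, y3, y4 >= 0

Solving the primal: x* = (7.6667, 0).
  primal value c^T x* = 46.
Solving the dual: y* = (0, 0, 2, 0).
  dual value b^T y* = 46.
Strong duality: c^T x* = b^T y*. Confirmed.

46


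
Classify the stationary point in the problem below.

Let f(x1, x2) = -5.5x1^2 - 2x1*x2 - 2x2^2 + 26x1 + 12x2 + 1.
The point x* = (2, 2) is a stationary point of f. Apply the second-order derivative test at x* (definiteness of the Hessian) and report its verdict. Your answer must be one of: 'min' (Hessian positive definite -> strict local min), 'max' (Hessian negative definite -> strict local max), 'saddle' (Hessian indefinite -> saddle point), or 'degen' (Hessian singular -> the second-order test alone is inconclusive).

Compute the Hessian H = grad^2 f:
  H = [[-11, -2], [-2, -4]]
Verify stationarity: grad f(x*) = H x* + g = (0, 0).
Eigenvalues of H: -11.5311, -3.4689.
Both eigenvalues < 0, so H is negative definite -> x* is a strict local max.

max


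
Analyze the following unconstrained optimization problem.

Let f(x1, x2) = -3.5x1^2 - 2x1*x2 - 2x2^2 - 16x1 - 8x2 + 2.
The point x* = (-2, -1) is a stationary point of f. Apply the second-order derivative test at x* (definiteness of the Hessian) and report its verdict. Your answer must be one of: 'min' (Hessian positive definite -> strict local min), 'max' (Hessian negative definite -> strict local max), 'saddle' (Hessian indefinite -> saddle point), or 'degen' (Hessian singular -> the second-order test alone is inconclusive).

Compute the Hessian H = grad^2 f:
  H = [[-7, -2], [-2, -4]]
Verify stationarity: grad f(x*) = H x* + g = (0, 0).
Eigenvalues of H: -8, -3.
Both eigenvalues < 0, so H is negative definite -> x* is a strict local max.

max


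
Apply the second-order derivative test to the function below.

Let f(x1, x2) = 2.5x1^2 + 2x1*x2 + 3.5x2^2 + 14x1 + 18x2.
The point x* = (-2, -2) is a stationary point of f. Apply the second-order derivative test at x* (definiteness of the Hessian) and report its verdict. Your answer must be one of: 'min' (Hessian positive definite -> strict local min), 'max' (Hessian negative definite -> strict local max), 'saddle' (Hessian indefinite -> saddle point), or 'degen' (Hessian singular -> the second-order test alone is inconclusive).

Compute the Hessian H = grad^2 f:
  H = [[5, 2], [2, 7]]
Verify stationarity: grad f(x*) = H x* + g = (0, 0).
Eigenvalues of H: 3.7639, 8.2361.
Both eigenvalues > 0, so H is positive definite -> x* is a strict local min.

min


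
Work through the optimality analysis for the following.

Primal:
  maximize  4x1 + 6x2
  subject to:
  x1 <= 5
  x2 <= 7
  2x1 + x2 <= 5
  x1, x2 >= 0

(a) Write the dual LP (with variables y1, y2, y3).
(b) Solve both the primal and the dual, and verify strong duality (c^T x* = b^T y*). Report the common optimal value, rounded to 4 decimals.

The standard primal-dual pair for 'max c^T x s.t. A x <= b, x >= 0' is:
  Dual:  min b^T y  s.t.  A^T y >= c,  y >= 0.

So the dual LP is:
  minimize  5y1 + 7y2 + 5y3
  subject to:
    y1 + 2y3 >= 4
    y2 + y3 >= 6
    y1, y2, y3 >= 0

Solving the primal: x* = (0, 5).
  primal value c^T x* = 30.
Solving the dual: y* = (0, 0, 6).
  dual value b^T y* = 30.
Strong duality: c^T x* = b^T y*. Confirmed.

30


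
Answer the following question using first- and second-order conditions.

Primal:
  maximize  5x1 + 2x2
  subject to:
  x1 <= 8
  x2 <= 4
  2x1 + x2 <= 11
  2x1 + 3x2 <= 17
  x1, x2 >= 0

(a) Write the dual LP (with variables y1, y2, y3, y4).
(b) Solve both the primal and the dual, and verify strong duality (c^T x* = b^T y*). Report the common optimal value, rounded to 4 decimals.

The standard primal-dual pair for 'max c^T x s.t. A x <= b, x >= 0' is:
  Dual:  min b^T y  s.t.  A^T y >= c,  y >= 0.

So the dual LP is:
  minimize  8y1 + 4y2 + 11y3 + 17y4
  subject to:
    y1 + 2y3 + 2y4 >= 5
    y2 + y3 + 3y4 >= 2
    y1, y2, y3, y4 >= 0

Solving the primal: x* = (5.5, 0).
  primal value c^T x* = 27.5.
Solving the dual: y* = (0, 0, 2.5, 0).
  dual value b^T y* = 27.5.
Strong duality: c^T x* = b^T y*. Confirmed.

27.5


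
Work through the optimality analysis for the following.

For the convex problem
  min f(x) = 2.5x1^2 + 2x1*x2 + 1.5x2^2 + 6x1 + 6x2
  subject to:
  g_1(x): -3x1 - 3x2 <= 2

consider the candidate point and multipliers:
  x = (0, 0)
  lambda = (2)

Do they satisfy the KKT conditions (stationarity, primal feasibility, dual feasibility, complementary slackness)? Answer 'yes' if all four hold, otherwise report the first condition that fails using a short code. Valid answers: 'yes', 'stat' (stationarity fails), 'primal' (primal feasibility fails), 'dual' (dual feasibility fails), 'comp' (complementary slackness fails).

Gradient of f: grad f(x) = Q x + c = (6, 6)
Constraint values g_i(x) = a_i^T x - b_i:
  g_1((0, 0)) = -2
Stationarity residual: grad f(x) + sum_i lambda_i a_i = (0, 0)
  -> stationarity OK
Primal feasibility (all g_i <= 0): OK
Dual feasibility (all lambda_i >= 0): OK
Complementary slackness (lambda_i * g_i(x) = 0 for all i): FAILS

Verdict: the first failing condition is complementary_slackness -> comp.

comp


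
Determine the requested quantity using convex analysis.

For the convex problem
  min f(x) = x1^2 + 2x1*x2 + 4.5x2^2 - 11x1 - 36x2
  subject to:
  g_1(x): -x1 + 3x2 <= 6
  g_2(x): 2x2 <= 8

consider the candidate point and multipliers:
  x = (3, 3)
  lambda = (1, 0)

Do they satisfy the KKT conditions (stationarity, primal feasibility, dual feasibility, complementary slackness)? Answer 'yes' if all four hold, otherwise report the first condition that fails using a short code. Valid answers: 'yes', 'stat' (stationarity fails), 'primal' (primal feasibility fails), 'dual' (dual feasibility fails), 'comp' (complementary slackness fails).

Gradient of f: grad f(x) = Q x + c = (1, -3)
Constraint values g_i(x) = a_i^T x - b_i:
  g_1((3, 3)) = 0
  g_2((3, 3)) = -2
Stationarity residual: grad f(x) + sum_i lambda_i a_i = (0, 0)
  -> stationarity OK
Primal feasibility (all g_i <= 0): OK
Dual feasibility (all lambda_i >= 0): OK
Complementary slackness (lambda_i * g_i(x) = 0 for all i): OK

Verdict: yes, KKT holds.

yes


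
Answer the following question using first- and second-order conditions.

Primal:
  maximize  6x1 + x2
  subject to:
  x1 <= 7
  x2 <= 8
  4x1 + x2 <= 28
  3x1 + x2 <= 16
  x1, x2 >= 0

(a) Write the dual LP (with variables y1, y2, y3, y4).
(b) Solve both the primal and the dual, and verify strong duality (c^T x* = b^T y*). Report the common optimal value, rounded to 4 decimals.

The standard primal-dual pair for 'max c^T x s.t. A x <= b, x >= 0' is:
  Dual:  min b^T y  s.t.  A^T y >= c,  y >= 0.

So the dual LP is:
  minimize  7y1 + 8y2 + 28y3 + 16y4
  subject to:
    y1 + 4y3 + 3y4 >= 6
    y2 + y3 + y4 >= 1
    y1, y2, y3, y4 >= 0

Solving the primal: x* = (5.3333, 0).
  primal value c^T x* = 32.
Solving the dual: y* = (0, 0, 0, 2).
  dual value b^T y* = 32.
Strong duality: c^T x* = b^T y*. Confirmed.

32


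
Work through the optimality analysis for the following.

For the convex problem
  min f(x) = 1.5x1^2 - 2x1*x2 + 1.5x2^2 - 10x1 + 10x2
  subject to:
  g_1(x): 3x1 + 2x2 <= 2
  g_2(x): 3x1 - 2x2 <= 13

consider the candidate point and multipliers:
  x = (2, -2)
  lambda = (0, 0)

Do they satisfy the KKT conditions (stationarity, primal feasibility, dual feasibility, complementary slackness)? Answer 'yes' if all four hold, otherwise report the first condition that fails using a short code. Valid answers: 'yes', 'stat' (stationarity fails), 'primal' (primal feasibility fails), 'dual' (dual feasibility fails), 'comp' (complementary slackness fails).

Gradient of f: grad f(x) = Q x + c = (0, 0)
Constraint values g_i(x) = a_i^T x - b_i:
  g_1((2, -2)) = 0
  g_2((2, -2)) = -3
Stationarity residual: grad f(x) + sum_i lambda_i a_i = (0, 0)
  -> stationarity OK
Primal feasibility (all g_i <= 0): OK
Dual feasibility (all lambda_i >= 0): OK
Complementary slackness (lambda_i * g_i(x) = 0 for all i): OK

Verdict: yes, KKT holds.

yes


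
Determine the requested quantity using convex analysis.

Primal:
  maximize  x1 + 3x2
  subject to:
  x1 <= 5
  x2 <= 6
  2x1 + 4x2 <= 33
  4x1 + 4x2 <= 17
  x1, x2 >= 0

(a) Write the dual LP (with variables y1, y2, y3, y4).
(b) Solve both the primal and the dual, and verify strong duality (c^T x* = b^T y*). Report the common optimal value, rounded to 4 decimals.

The standard primal-dual pair for 'max c^T x s.t. A x <= b, x >= 0' is:
  Dual:  min b^T y  s.t.  A^T y >= c,  y >= 0.

So the dual LP is:
  minimize  5y1 + 6y2 + 33y3 + 17y4
  subject to:
    y1 + 2y3 + 4y4 >= 1
    y2 + 4y3 + 4y4 >= 3
    y1, y2, y3, y4 >= 0

Solving the primal: x* = (0, 4.25).
  primal value c^T x* = 12.75.
Solving the dual: y* = (0, 0, 0, 0.75).
  dual value b^T y* = 12.75.
Strong duality: c^T x* = b^T y*. Confirmed.

12.75
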